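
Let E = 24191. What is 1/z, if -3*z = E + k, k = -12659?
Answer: -1/3844 ≈ -0.00026015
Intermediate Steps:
z = -3844 (z = -(24191 - 12659)/3 = -1/3*11532 = -3844)
1/z = 1/(-3844) = -1/3844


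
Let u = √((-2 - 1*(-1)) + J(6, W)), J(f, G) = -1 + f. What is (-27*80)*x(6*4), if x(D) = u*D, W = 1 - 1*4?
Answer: -103680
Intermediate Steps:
W = -3 (W = 1 - 4 = -3)
u = 2 (u = √((-2 - 1*(-1)) + (-1 + 6)) = √((-2 + 1) + 5) = √(-1 + 5) = √4 = 2)
x(D) = 2*D
(-27*80)*x(6*4) = (-27*80)*(2*(6*4)) = -4320*24 = -2160*48 = -103680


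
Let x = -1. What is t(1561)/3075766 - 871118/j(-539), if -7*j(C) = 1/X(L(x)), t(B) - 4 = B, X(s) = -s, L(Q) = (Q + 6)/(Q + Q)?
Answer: 46888714713355/3075766 ≈ 1.5245e+7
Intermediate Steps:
L(Q) = (6 + Q)/(2*Q) (L(Q) = (6 + Q)/((2*Q)) = (6 + Q)*(1/(2*Q)) = (6 + Q)/(2*Q))
t(B) = 4 + B
j(C) = -2/35 (j(C) = -2/(6 - 1)/7 = -1/(7*((-(-1)*5/2))) = -1/(7*((-1*(-5/2)))) = -1/(7*5/2) = -⅐*⅖ = -2/35)
t(1561)/3075766 - 871118/j(-539) = (4 + 1561)/3075766 - 871118/(-2/35) = 1565*(1/3075766) - 871118*(-35/2) = 1565/3075766 + 15244565 = 46888714713355/3075766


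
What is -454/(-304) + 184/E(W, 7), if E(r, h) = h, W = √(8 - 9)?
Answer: 29557/1064 ≈ 27.779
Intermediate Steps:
W = I (W = √(-1) = I ≈ 1.0*I)
-454/(-304) + 184/E(W, 7) = -454/(-304) + 184/7 = -454*(-1/304) + 184*(⅐) = 227/152 + 184/7 = 29557/1064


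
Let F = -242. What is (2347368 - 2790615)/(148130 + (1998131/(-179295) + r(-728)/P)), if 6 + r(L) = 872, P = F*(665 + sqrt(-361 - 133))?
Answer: 9616108474665*(-sqrt(494) + 665*I)/(-2136906531037100*I + 3213393396499*sqrt(494)) ≈ -2.9925 + 3.6962e-9*I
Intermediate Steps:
P = -160930 - 242*I*sqrt(494) (P = -242*(665 + sqrt(-361 - 133)) = -242*(665 + sqrt(-494)) = -242*(665 + I*sqrt(494)) = -160930 - 242*I*sqrt(494) ≈ -1.6093e+5 - 5378.7*I)
r(L) = 866 (r(L) = -6 + 872 = 866)
(2347368 - 2790615)/(148130 + (1998131/(-179295) + r(-728)/P)) = (2347368 - 2790615)/(148130 + (1998131/(-179295) + 866/(-160930 - 242*I*sqrt(494)))) = -443247/(148130 + (1998131*(-1/179295) + 866/(-160930 - 242*I*sqrt(494)))) = -443247/(148130 + (-1998131/179295 + 866/(-160930 - 242*I*sqrt(494)))) = -443247/(26556970219/179295 + 866/(-160930 - 242*I*sqrt(494)))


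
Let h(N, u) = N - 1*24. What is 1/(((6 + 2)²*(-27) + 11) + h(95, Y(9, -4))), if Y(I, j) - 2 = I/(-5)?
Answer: -1/1646 ≈ -0.00060753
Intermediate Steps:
Y(I, j) = 2 - I/5 (Y(I, j) = 2 + I/(-5) = 2 + I*(-⅕) = 2 - I/5)
h(N, u) = -24 + N (h(N, u) = N - 24 = -24 + N)
1/(((6 + 2)²*(-27) + 11) + h(95, Y(9, -4))) = 1/(((6 + 2)²*(-27) + 11) + (-24 + 95)) = 1/((8²*(-27) + 11) + 71) = 1/((64*(-27) + 11) + 71) = 1/((-1728 + 11) + 71) = 1/(-1717 + 71) = 1/(-1646) = -1/1646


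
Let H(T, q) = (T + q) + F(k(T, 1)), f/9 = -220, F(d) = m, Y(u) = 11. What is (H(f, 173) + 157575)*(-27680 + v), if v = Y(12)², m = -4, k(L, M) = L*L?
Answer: -4292700076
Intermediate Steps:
k(L, M) = L²
F(d) = -4
f = -1980 (f = 9*(-220) = -1980)
H(T, q) = -4 + T + q (H(T, q) = (T + q) - 4 = -4 + T + q)
v = 121 (v = 11² = 121)
(H(f, 173) + 157575)*(-27680 + v) = ((-4 - 1980 + 173) + 157575)*(-27680 + 121) = (-1811 + 157575)*(-27559) = 155764*(-27559) = -4292700076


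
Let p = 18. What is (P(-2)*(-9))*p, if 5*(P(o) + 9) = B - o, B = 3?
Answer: 1296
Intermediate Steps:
P(o) = -42/5 - o/5 (P(o) = -9 + (3 - o)/5 = -9 + (⅗ - o/5) = -42/5 - o/5)
(P(-2)*(-9))*p = ((-42/5 - ⅕*(-2))*(-9))*18 = ((-42/5 + ⅖)*(-9))*18 = -8*(-9)*18 = 72*18 = 1296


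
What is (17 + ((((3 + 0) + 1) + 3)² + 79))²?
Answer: 21025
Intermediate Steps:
(17 + ((((3 + 0) + 1) + 3)² + 79))² = (17 + (((3 + 1) + 3)² + 79))² = (17 + ((4 + 3)² + 79))² = (17 + (7² + 79))² = (17 + (49 + 79))² = (17 + 128)² = 145² = 21025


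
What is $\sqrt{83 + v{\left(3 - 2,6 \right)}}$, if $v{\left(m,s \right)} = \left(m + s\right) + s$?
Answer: $4 \sqrt{6} \approx 9.798$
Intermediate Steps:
$v{\left(m,s \right)} = m + 2 s$
$\sqrt{83 + v{\left(3 - 2,6 \right)}} = \sqrt{83 + \left(\left(3 - 2\right) + 2 \cdot 6\right)} = \sqrt{83 + \left(\left(3 - 2\right) + 12\right)} = \sqrt{83 + \left(1 + 12\right)} = \sqrt{83 + 13} = \sqrt{96} = 4 \sqrt{6}$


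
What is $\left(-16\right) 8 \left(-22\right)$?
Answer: $2816$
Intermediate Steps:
$\left(-16\right) 8 \left(-22\right) = \left(-128\right) \left(-22\right) = 2816$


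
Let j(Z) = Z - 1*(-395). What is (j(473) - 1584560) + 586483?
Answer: -997209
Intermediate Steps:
j(Z) = 395 + Z (j(Z) = Z + 395 = 395 + Z)
(j(473) - 1584560) + 586483 = ((395 + 473) - 1584560) + 586483 = (868 - 1584560) + 586483 = -1583692 + 586483 = -997209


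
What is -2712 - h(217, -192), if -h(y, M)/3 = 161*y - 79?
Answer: 101862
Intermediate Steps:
h(y, M) = 237 - 483*y (h(y, M) = -3*(161*y - 79) = -3*(-79 + 161*y) = 237 - 483*y)
-2712 - h(217, -192) = -2712 - (237 - 483*217) = -2712 - (237 - 104811) = -2712 - 1*(-104574) = -2712 + 104574 = 101862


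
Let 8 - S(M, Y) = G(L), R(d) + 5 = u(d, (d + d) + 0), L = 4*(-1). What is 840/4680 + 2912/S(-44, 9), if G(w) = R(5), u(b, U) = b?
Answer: 14203/39 ≈ 364.18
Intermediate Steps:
L = -4
R(d) = -5 + d
G(w) = 0 (G(w) = -5 + 5 = 0)
S(M, Y) = 8 (S(M, Y) = 8 - 1*0 = 8 + 0 = 8)
840/4680 + 2912/S(-44, 9) = 840/4680 + 2912/8 = 840*(1/4680) + 2912*(⅛) = 7/39 + 364 = 14203/39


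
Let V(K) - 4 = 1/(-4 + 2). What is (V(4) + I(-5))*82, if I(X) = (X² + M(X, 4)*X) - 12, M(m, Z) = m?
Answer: 3403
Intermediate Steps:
V(K) = 7/2 (V(K) = 4 + 1/(-4 + 2) = 4 + 1/(-2) = 4 - ½ = 7/2)
I(X) = -12 + 2*X² (I(X) = (X² + X*X) - 12 = (X² + X²) - 12 = 2*X² - 12 = -12 + 2*X²)
(V(4) + I(-5))*82 = (7/2 + (-12 + 2*(-5)²))*82 = (7/2 + (-12 + 2*25))*82 = (7/2 + (-12 + 50))*82 = (7/2 + 38)*82 = (83/2)*82 = 3403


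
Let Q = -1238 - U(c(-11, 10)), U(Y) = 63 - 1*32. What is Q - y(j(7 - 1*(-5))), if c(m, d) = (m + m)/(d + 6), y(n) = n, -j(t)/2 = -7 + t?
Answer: -1259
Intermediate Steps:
j(t) = 14 - 2*t (j(t) = -2*(-7 + t) = 14 - 2*t)
c(m, d) = 2*m/(6 + d) (c(m, d) = (2*m)/(6 + d) = 2*m/(6 + d))
U(Y) = 31 (U(Y) = 63 - 32 = 31)
Q = -1269 (Q = -1238 - 1*31 = -1238 - 31 = -1269)
Q - y(j(7 - 1*(-5))) = -1269 - (14 - 2*(7 - 1*(-5))) = -1269 - (14 - 2*(7 + 5)) = -1269 - (14 - 2*12) = -1269 - (14 - 24) = -1269 - 1*(-10) = -1269 + 10 = -1259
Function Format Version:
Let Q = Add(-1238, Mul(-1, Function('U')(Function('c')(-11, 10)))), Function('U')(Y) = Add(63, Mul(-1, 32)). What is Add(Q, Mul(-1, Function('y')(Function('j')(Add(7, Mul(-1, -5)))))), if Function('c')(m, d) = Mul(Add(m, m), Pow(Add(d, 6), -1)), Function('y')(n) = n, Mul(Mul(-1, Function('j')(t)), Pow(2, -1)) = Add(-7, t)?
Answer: -1259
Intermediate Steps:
Function('j')(t) = Add(14, Mul(-2, t)) (Function('j')(t) = Mul(-2, Add(-7, t)) = Add(14, Mul(-2, t)))
Function('c')(m, d) = Mul(2, m, Pow(Add(6, d), -1)) (Function('c')(m, d) = Mul(Mul(2, m), Pow(Add(6, d), -1)) = Mul(2, m, Pow(Add(6, d), -1)))
Function('U')(Y) = 31 (Function('U')(Y) = Add(63, -32) = 31)
Q = -1269 (Q = Add(-1238, Mul(-1, 31)) = Add(-1238, -31) = -1269)
Add(Q, Mul(-1, Function('y')(Function('j')(Add(7, Mul(-1, -5)))))) = Add(-1269, Mul(-1, Add(14, Mul(-2, Add(7, Mul(-1, -5)))))) = Add(-1269, Mul(-1, Add(14, Mul(-2, Add(7, 5))))) = Add(-1269, Mul(-1, Add(14, Mul(-2, 12)))) = Add(-1269, Mul(-1, Add(14, -24))) = Add(-1269, Mul(-1, -10)) = Add(-1269, 10) = -1259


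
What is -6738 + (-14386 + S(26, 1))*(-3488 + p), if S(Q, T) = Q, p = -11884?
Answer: 220735182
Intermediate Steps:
-6738 + (-14386 + S(26, 1))*(-3488 + p) = -6738 + (-14386 + 26)*(-3488 - 11884) = -6738 - 14360*(-15372) = -6738 + 220741920 = 220735182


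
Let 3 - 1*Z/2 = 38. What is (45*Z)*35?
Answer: -110250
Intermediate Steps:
Z = -70 (Z = 6 - 2*38 = 6 - 76 = -70)
(45*Z)*35 = (45*(-70))*35 = -3150*35 = -110250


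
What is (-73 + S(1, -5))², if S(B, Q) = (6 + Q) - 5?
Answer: 5929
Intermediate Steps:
S(B, Q) = 1 + Q
(-73 + S(1, -5))² = (-73 + (1 - 5))² = (-73 - 4)² = (-77)² = 5929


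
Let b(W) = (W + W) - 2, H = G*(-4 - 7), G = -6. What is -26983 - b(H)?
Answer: -27113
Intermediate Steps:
H = 66 (H = -6*(-4 - 7) = -6*(-11) = 66)
b(W) = -2 + 2*W (b(W) = 2*W - 2 = -2 + 2*W)
-26983 - b(H) = -26983 - (-2 + 2*66) = -26983 - (-2 + 132) = -26983 - 1*130 = -26983 - 130 = -27113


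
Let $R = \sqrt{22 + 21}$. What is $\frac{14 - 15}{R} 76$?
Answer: $- \frac{76 \sqrt{43}}{43} \approx -11.59$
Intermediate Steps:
$R = \sqrt{43} \approx 6.5574$
$\frac{14 - 15}{R} 76 = \frac{14 - 15}{\sqrt{43}} \cdot 76 = \left(14 - 15\right) \frac{\sqrt{43}}{43} \cdot 76 = - \frac{\sqrt{43}}{43} \cdot 76 = - \frac{76 \sqrt{43}}{43}$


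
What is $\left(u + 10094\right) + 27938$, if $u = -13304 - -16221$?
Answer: $40949$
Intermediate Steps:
$u = 2917$ ($u = -13304 + 16221 = 2917$)
$\left(u + 10094\right) + 27938 = \left(2917 + 10094\right) + 27938 = 13011 + 27938 = 40949$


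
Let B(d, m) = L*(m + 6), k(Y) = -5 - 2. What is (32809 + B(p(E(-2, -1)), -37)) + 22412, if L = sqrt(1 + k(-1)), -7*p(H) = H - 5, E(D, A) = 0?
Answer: 55221 - 31*I*sqrt(6) ≈ 55221.0 - 75.934*I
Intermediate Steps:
k(Y) = -7
p(H) = 5/7 - H/7 (p(H) = -(H - 5)/7 = -(-5 + H)/7 = 5/7 - H/7)
L = I*sqrt(6) (L = sqrt(1 - 7) = sqrt(-6) = I*sqrt(6) ≈ 2.4495*I)
B(d, m) = I*sqrt(6)*(6 + m) (B(d, m) = (I*sqrt(6))*(m + 6) = (I*sqrt(6))*(6 + m) = I*sqrt(6)*(6 + m))
(32809 + B(p(E(-2, -1)), -37)) + 22412 = (32809 + I*sqrt(6)*(6 - 37)) + 22412 = (32809 + I*sqrt(6)*(-31)) + 22412 = (32809 - 31*I*sqrt(6)) + 22412 = 55221 - 31*I*sqrt(6)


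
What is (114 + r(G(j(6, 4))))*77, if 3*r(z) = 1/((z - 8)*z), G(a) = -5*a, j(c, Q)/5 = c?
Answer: 624115877/71100 ≈ 8778.0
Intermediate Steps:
j(c, Q) = 5*c
r(z) = 1/(3*z*(-8 + z)) (r(z) = (1/((z - 8)*z))/3 = (1/((-8 + z)*z))/3 = (1/(z*(-8 + z)))/3 = 1/(3*z*(-8 + z)))
(114 + r(G(j(6, 4))))*77 = (114 + 1/(3*((-25*6))*(-8 - 25*6)))*77 = (114 + 1/(3*((-5*30))*(-8 - 5*30)))*77 = (114 + (⅓)/(-150*(-8 - 150)))*77 = (114 + (⅓)*(-1/150)/(-158))*77 = (114 + (⅓)*(-1/150)*(-1/158))*77 = (114 + 1/71100)*77 = (8105401/71100)*77 = 624115877/71100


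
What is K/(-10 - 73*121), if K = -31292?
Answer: 31292/8843 ≈ 3.5386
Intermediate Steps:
K/(-10 - 73*121) = -31292/(-10 - 73*121) = -31292/(-10 - 8833) = -31292/(-8843) = -31292*(-1/8843) = 31292/8843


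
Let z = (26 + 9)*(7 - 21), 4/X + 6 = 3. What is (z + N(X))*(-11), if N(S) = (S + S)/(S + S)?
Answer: 5379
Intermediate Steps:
X = -4/3 (X = 4/(-6 + 3) = 4/(-3) = 4*(-1/3) = -4/3 ≈ -1.3333)
z = -490 (z = 35*(-14) = -490)
N(S) = 1 (N(S) = (2*S)/((2*S)) = (2*S)*(1/(2*S)) = 1)
(z + N(X))*(-11) = (-490 + 1)*(-11) = -489*(-11) = 5379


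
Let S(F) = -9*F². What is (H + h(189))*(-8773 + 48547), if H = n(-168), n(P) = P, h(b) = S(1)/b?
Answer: -6683926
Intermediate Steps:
h(b) = -9/b (h(b) = (-9*1²)/b = (-9*1)/b = -9/b)
H = -168
(H + h(189))*(-8773 + 48547) = (-168 - 9/189)*(-8773 + 48547) = (-168 - 9*1/189)*39774 = (-168 - 1/21)*39774 = -3529/21*39774 = -6683926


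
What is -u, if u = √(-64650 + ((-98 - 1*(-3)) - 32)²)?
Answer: -11*I*√401 ≈ -220.27*I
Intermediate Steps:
u = 11*I*√401 (u = √(-64650 + ((-98 + 3) - 32)²) = √(-64650 + (-95 - 32)²) = √(-64650 + (-127)²) = √(-64650 + 16129) = √(-48521) = 11*I*√401 ≈ 220.27*I)
-u = -11*I*√401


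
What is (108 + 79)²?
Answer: 34969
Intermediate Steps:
(108 + 79)² = 187² = 34969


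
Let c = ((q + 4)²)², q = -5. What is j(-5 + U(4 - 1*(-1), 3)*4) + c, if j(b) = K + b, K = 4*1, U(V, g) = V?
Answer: 20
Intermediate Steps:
K = 4
j(b) = 4 + b
c = 1 (c = ((-5 + 4)²)² = ((-1)²)² = 1² = 1)
j(-5 + U(4 - 1*(-1), 3)*4) + c = (4 + (-5 + (4 - 1*(-1))*4)) + 1 = (4 + (-5 + (4 + 1)*4)) + 1 = (4 + (-5 + 5*4)) + 1 = (4 + (-5 + 20)) + 1 = (4 + 15) + 1 = 19 + 1 = 20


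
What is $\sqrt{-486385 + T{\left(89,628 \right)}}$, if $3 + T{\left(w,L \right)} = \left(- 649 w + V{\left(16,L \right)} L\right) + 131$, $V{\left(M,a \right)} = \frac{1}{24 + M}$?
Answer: $\frac{3 i \sqrt{6044470}}{10} \approx 737.57 i$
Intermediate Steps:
$T{\left(w,L \right)} = 128 - 649 w + \frac{L}{40}$ ($T{\left(w,L \right)} = -3 + \left(\left(- 649 w + \frac{L}{24 + 16}\right) + 131\right) = -3 + \left(\left(- 649 w + \frac{L}{40}\right) + 131\right) = -3 + \left(131 - 649 w + \frac{L}{40}\right) = 128 - 649 w + \frac{L}{40}$)
$\sqrt{-486385 + T{\left(89,628 \right)}} = \sqrt{-486385 + \left(128 - 57761 + \frac{1}{40} \cdot 628\right)} = \sqrt{-486385 + \left(128 - 57761 + \frac{157}{10}\right)} = \sqrt{-486385 - \frac{576173}{10}} = \sqrt{- \frac{5440023}{10}} = \frac{3 i \sqrt{6044470}}{10}$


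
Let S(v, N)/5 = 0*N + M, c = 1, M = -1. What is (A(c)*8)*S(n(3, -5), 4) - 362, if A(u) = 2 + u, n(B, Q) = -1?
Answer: -482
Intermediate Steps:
S(v, N) = -5 (S(v, N) = 5*(0*N - 1) = 5*(0 - 1) = 5*(-1) = -5)
(A(c)*8)*S(n(3, -5), 4) - 362 = ((2 + 1)*8)*(-5) - 362 = (3*8)*(-5) - 362 = 24*(-5) - 362 = -120 - 362 = -482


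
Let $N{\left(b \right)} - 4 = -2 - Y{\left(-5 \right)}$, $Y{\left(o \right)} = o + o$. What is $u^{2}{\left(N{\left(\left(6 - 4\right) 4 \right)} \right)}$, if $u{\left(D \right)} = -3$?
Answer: $9$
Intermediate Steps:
$Y{\left(o \right)} = 2 o$
$N{\left(b \right)} = 12$ ($N{\left(b \right)} = 4 - \left(2 + 2 \left(-5\right)\right) = 4 - -8 = 4 + \left(-2 + 10\right) = 4 + 8 = 12$)
$u^{2}{\left(N{\left(\left(6 - 4\right) 4 \right)} \right)} = \left(-3\right)^{2} = 9$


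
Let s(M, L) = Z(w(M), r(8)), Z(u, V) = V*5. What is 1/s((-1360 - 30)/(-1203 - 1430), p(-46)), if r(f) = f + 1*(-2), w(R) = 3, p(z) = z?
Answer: 1/30 ≈ 0.033333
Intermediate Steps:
r(f) = -2 + f (r(f) = f - 2 = -2 + f)
Z(u, V) = 5*V
s(M, L) = 30 (s(M, L) = 5*(-2 + 8) = 5*6 = 30)
1/s((-1360 - 30)/(-1203 - 1430), p(-46)) = 1/30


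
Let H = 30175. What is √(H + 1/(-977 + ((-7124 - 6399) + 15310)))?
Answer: √244417510/90 ≈ 173.71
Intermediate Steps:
√(H + 1/(-977 + ((-7124 - 6399) + 15310))) = √(30175 + 1/(-977 + ((-7124 - 6399) + 15310))) = √(30175 + 1/(-977 + (-13523 + 15310))) = √(30175 + 1/(-977 + 1787)) = √(30175 + 1/810) = √(24441751/810) = √244417510/90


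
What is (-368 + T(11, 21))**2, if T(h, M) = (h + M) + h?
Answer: 105625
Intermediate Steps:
T(h, M) = M + 2*h (T(h, M) = (M + h) + h = M + 2*h)
(-368 + T(11, 21))**2 = (-368 + (21 + 2*11))**2 = (-368 + (21 + 22))**2 = (-368 + 43)**2 = (-325)**2 = 105625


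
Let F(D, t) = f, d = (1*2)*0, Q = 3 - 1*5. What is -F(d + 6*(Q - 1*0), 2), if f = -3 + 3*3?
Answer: -6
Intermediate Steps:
Q = -2 (Q = 3 - 5 = -2)
d = 0 (d = 2*0 = 0)
f = 6 (f = -3 + 9 = 6)
F(D, t) = 6
-F(d + 6*(Q - 1*0), 2) = -1*6 = -6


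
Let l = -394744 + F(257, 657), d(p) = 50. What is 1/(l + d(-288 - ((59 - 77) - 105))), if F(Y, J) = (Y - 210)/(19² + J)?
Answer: -1018/401798445 ≈ -2.5336e-6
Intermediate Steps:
F(Y, J) = (-210 + Y)/(361 + J)
l = -401849345/1018 (l = -394744 + (-210 + 257)/(361 + 657) = -394744 + 47/1018 = -401849345/1018 ≈ -3.9474e+5)
1/(l + d(-288 - ((59 - 77) - 105))) = 1/(-401849345/1018 + 50) = 1/(-401798445/1018) = -1018/401798445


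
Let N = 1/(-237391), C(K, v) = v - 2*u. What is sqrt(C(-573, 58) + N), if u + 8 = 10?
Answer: sqrt(3043142054183)/237391 ≈ 7.3485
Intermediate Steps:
u = 2 (u = -8 + 10 = 2)
C(K, v) = -4 + v (C(K, v) = v - 2*2 = v - 4 = -4 + v)
N = -1/237391 ≈ -4.2125e-6
sqrt(C(-573, 58) + N) = sqrt((-4 + 58) - 1/237391) = sqrt(54 - 1/237391) = sqrt(12819113/237391) = sqrt(3043142054183)/237391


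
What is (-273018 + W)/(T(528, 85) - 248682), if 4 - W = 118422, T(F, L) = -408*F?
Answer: 195718/232053 ≈ 0.84342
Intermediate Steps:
W = -118418 (W = 4 - 1*118422 = 4 - 118422 = -118418)
(-273018 + W)/(T(528, 85) - 248682) = (-273018 - 118418)/(-408*528 - 248682) = -391436/(-215424 - 248682) = -391436/(-464106) = -391436*(-1/464106) = 195718/232053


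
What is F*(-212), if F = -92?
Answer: 19504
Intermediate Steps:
F*(-212) = -92*(-212) = 19504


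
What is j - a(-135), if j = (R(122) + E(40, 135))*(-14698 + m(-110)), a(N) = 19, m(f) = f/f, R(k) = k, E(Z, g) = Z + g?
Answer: -4365028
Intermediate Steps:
m(f) = 1
j = -4365009 (j = (122 + (40 + 135))*(-14698 + 1) = (122 + 175)*(-14697) = 297*(-14697) = -4365009)
j - a(-135) = -4365009 - 1*19 = -4365009 - 19 = -4365028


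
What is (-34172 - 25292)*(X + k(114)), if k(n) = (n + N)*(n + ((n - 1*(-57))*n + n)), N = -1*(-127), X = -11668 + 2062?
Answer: -282061299744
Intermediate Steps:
X = -9606
N = 127
k(n) = (127 + n)*(2*n + n*(57 + n)) (k(n) = (n + 127)*(n + ((n - 1*(-57))*n + n)) = (127 + n)*(n + ((n + 57)*n + n)) = (127 + n)*(n + ((57 + n)*n + n)) = (127 + n)*(n + (n*(57 + n) + n)) = (127 + n)*(n + (n + n*(57 + n))) = (127 + n)*(2*n + n*(57 + n)))
(-34172 - 25292)*(X + k(114)) = (-34172 - 25292)*(-9606 + 114*(7493 + 114² + 186*114)) = -59464*(-9606 + 114*(7493 + 12996 + 21204)) = -59464*(-9606 + 114*41693) = -59464*(-9606 + 4753002) = -59464*4743396 = -282061299744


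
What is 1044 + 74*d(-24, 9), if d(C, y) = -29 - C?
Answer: 674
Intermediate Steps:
1044 + 74*d(-24, 9) = 1044 + 74*(-29 - 1*(-24)) = 1044 + 74*(-29 + 24) = 1044 + 74*(-5) = 1044 - 370 = 674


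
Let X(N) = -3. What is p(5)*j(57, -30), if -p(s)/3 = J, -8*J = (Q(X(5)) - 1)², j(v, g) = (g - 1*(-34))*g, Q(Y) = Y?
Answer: -720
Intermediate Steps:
j(v, g) = g*(34 + g) (j(v, g) = (g + 34)*g = (34 + g)*g = g*(34 + g))
J = -2 (J = -(-3 - 1)²/8 = -⅛*(-4)² = -⅛*16 = -2)
p(s) = 6 (p(s) = -3*(-2) = 6)
p(5)*j(57, -30) = 6*(-30*(34 - 30)) = 6*(-30*4) = 6*(-120) = -720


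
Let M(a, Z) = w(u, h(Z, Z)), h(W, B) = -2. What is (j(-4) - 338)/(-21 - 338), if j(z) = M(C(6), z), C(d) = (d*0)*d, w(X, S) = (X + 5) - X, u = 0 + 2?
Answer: 333/359 ≈ 0.92758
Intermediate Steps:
u = 2
w(X, S) = 5 (w(X, S) = (5 + X) - X = 5)
C(d) = 0 (C(d) = 0*d = 0)
M(a, Z) = 5
j(z) = 5
(j(-4) - 338)/(-21 - 338) = (5 - 338)/(-21 - 338) = -333/(-359) = -333*(-1/359) = 333/359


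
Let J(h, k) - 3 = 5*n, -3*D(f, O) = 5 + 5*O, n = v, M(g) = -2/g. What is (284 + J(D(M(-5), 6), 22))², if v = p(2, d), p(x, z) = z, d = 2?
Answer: 88209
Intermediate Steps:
v = 2
n = 2
D(f, O) = -5/3 - 5*O/3 (D(f, O) = -(5 + 5*O)/3 = -5/3 - 5*O/3)
J(h, k) = 13 (J(h, k) = 3 + 5*2 = 3 + 10 = 13)
(284 + J(D(M(-5), 6), 22))² = (284 + 13)² = 297² = 88209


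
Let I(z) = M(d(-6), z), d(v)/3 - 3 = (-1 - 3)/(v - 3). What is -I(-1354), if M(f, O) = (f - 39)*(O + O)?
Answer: -232888/3 ≈ -77629.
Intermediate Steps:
d(v) = 9 - 12/(-3 + v) (d(v) = 9 + 3*((-1 - 3)/(v - 3)) = 9 + 3*(-4/(-3 + v)) = 9 - 12/(-3 + v))
M(f, O) = 2*O*(-39 + f) (M(f, O) = (-39 + f)*(2*O) = 2*O*(-39 + f))
I(z) = -172*z/3 (I(z) = 2*z*(-39 + 3*(-13 + 3*(-6))/(-3 - 6)) = 2*z*(-39 + 3*(-13 - 18)/(-9)) = 2*z*(-39 + 3*(-⅑)*(-31)) = 2*z*(-39 + 31/3) = 2*z*(-86/3) = -172*z/3)
-I(-1354) = -(-172)*(-1354)/3 = -1*232888/3 = -232888/3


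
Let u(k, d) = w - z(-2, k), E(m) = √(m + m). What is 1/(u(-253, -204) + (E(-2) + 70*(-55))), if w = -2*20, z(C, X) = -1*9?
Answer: -3881/15062165 - 2*I/15062165 ≈ -0.00025767 - 1.3278e-7*I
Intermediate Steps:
E(m) = √2*√m (E(m) = √(2*m) = √2*√m)
z(C, X) = -9
w = -40
u(k, d) = -31 (u(k, d) = -40 - 1*(-9) = -40 + 9 = -31)
1/(u(-253, -204) + (E(-2) + 70*(-55))) = 1/(-31 + (√2*√(-2) + 70*(-55))) = 1/(-31 + (√2*(I*√2) - 3850)) = 1/(-31 + (2*I - 3850)) = 1/(-31 + (-3850 + 2*I)) = 1/(-3881 + 2*I) = (-3881 - 2*I)/15062165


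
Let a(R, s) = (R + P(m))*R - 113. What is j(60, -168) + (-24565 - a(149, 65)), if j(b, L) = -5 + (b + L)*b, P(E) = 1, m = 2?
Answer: -53287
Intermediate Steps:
a(R, s) = -113 + R*(1 + R) (a(R, s) = (R + 1)*R - 113 = (1 + R)*R - 113 = R*(1 + R) - 113 = -113 + R*(1 + R))
j(b, L) = -5 + b*(L + b) (j(b, L) = -5 + (L + b)*b = -5 + b*(L + b))
j(60, -168) + (-24565 - a(149, 65)) = (-5 + 60**2 - 168*60) + (-24565 - (-113 + 149 + 149**2)) = (-5 + 3600 - 10080) + (-24565 - (-113 + 149 + 22201)) = -6485 + (-24565 - 1*22237) = -6485 + (-24565 - 22237) = -6485 - 46802 = -53287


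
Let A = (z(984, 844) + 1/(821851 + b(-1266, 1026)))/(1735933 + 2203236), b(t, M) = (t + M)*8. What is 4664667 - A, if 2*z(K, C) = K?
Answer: 15066159676906175060/3229846777339 ≈ 4.6647e+6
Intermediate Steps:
b(t, M) = 8*M + 8*t (b(t, M) = (M + t)*8 = 8*M + 8*t)
z(K, C) = K/2
A = 403406053/3229846777339 (A = ((1/2)*984 + 1/(821851 + (8*1026 + 8*(-1266))))/(1735933 + 2203236) = (492 + 1/(821851 + (8208 - 10128)))/3939169 = (492 + 1/(821851 - 1920))*(1/3939169) = (492 + 1/819931)*(1/3939169) = (403406053/819931)*(1/3939169) = 403406053/3229846777339 ≈ 0.00012490)
4664667 - A = 4664667 - 1*403406053/3229846777339 = 4664667 - 403406053/3229846777339 = 15066159676906175060/3229846777339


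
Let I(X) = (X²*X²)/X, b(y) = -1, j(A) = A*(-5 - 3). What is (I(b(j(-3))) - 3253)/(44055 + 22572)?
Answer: -3254/66627 ≈ -0.048839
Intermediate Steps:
j(A) = -8*A (j(A) = A*(-8) = -8*A)
I(X) = X³ (I(X) = X⁴/X = X³)
(I(b(j(-3))) - 3253)/(44055 + 22572) = ((-1)³ - 3253)/(44055 + 22572) = (-1 - 3253)/66627 = -3254*1/66627 = -3254/66627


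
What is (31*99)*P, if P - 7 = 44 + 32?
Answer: 254727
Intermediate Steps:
P = 83 (P = 7 + (44 + 32) = 7 + 76 = 83)
(31*99)*P = (31*99)*83 = 3069*83 = 254727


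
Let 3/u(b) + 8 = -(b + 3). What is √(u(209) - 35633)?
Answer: I*√431159465/110 ≈ 188.77*I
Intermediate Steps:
u(b) = 3/(-11 - b) (u(b) = 3/(-8 - (b + 3)) = 3/(-8 - (3 + b)) = 3/(-8 + (-3 - b)) = 3/(-11 - b))
√(u(209) - 35633) = √(-3/(11 + 209) - 35633) = √(-3/220 - 35633) = √(-7839263/220) = I*√431159465/110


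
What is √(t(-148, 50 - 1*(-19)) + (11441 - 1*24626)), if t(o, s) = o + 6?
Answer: I*√13327 ≈ 115.44*I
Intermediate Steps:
t(o, s) = 6 + o
√(t(-148, 50 - 1*(-19)) + (11441 - 1*24626)) = √((6 - 148) + (11441 - 1*24626)) = √(-142 + (11441 - 24626)) = √(-142 - 13185) = √(-13327) = I*√13327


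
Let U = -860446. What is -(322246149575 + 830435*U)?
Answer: 392298324435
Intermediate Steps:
-(322246149575 + 830435*U) = -830435/(1/(388045 - 860446)) = -830435/(1/(-472401)) = -830435/(-1/472401) = -830435*(-472401) = 392298324435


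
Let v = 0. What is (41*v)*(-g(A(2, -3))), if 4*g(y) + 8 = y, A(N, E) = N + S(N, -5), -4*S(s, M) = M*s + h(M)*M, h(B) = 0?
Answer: 0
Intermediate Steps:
S(s, M) = -M*s/4 (S(s, M) = -(M*s + 0*M)/4 = -(M*s + 0)/4 = -M*s/4)
A(N, E) = 9*N/4 (A(N, E) = N - 1/4*(-5)*N = N + 5*N/4 = 9*N/4)
g(y) = -2 + y/4
(41*v)*(-g(A(2, -3))) = (41*0)*(-(-2 + ((9/4)*2)/4)) = 0*(-(-2 + (1/4)*(9/2))) = 0*(-(-2 + 9/8)) = 0*(-1*(-7/8)) = 0*(7/8) = 0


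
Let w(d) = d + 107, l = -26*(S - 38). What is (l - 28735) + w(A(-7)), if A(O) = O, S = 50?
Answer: -28947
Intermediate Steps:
l = -312 (l = -26*(50 - 38) = -26*12 = -312)
w(d) = 107 + d
(l - 28735) + w(A(-7)) = (-312 - 28735) + (107 - 7) = -29047 + 100 = -28947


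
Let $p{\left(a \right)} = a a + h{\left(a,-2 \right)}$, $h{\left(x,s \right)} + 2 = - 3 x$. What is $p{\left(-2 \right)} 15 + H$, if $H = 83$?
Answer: $203$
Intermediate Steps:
$h{\left(x,s \right)} = -2 - 3 x$
$p{\left(a \right)} = -2 + a^{2} - 3 a$ ($p{\left(a \right)} = a a - \left(2 + 3 a\right) = a^{2} - \left(2 + 3 a\right) = -2 + a^{2} - 3 a$)
$p{\left(-2 \right)} 15 + H = \left(-2 + \left(-2\right)^{2} - -6\right) 15 + 83 = \left(-2 + 4 + 6\right) 15 + 83 = 8 \cdot 15 + 83 = 120 + 83 = 203$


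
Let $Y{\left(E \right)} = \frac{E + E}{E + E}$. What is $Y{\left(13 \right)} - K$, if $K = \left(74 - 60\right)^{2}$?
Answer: $-195$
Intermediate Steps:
$Y{\left(E \right)} = 1$ ($Y{\left(E \right)} = \frac{2 E}{2 E} = 2 E \frac{1}{2 E} = 1$)
$K = 196$ ($K = 14^{2} = 196$)
$Y{\left(13 \right)} - K = 1 - 196 = -195$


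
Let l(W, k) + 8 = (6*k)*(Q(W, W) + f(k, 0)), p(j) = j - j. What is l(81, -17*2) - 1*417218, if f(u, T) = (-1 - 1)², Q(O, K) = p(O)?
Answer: -418042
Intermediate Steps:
p(j) = 0
Q(O, K) = 0
f(u, T) = 4 (f(u, T) = (-2)² = 4)
l(W, k) = -8 + 24*k (l(W, k) = -8 + (6*k)*(0 + 4) = -8 + (6*k)*4 = -8 + 24*k)
l(81, -17*2) - 1*417218 = (-8 + 24*(-17*2)) - 1*417218 = (-8 + 24*(-34)) - 417218 = (-8 - 816) - 417218 = -824 - 417218 = -418042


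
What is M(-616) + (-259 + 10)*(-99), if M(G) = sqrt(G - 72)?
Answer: 24651 + 4*I*sqrt(43) ≈ 24651.0 + 26.23*I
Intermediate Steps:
M(G) = sqrt(-72 + G)
M(-616) + (-259 + 10)*(-99) = sqrt(-72 - 616) + (-259 + 10)*(-99) = sqrt(-688) - 249*(-99) = 4*I*sqrt(43) + 24651 = 24651 + 4*I*sqrt(43)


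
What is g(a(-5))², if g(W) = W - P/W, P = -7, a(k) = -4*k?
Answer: 165649/400 ≈ 414.12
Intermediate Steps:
g(W) = W + 7/W (g(W) = W - (-7)/W = W + 7/W)
g(a(-5))² = (-4*(-5) + 7/((-4*(-5))))² = (20 + 7/20)² = (407/20)² = 165649/400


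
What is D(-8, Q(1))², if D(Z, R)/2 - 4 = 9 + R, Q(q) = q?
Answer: 784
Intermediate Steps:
D(Z, R) = 26 + 2*R (D(Z, R) = 8 + 2*(9 + R) = 8 + (18 + 2*R) = 26 + 2*R)
D(-8, Q(1))² = (26 + 2*1)² = (26 + 2)² = 28² = 784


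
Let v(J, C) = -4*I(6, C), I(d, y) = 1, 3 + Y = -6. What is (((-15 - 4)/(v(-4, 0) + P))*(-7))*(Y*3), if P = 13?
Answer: -399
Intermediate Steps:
Y = -9 (Y = -3 - 6 = -9)
v(J, C) = -4 (v(J, C) = -4*1 = -4)
(((-15 - 4)/(v(-4, 0) + P))*(-7))*(Y*3) = (((-15 - 4)/(-4 + 13))*(-7))*(-9*3) = (-19/9*(-7))*(-27) = (-19*1/9*(-7))*(-27) = -19/9*(-7)*(-27) = (133/9)*(-27) = -399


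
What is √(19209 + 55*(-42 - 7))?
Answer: √16514 ≈ 128.51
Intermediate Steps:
√(19209 + 55*(-42 - 7)) = √(19209 + 55*(-49)) = √(19209 - 2695) = √16514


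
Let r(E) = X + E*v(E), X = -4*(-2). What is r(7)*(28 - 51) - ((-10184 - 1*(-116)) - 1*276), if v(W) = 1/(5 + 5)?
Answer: 101439/10 ≈ 10144.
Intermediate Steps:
v(W) = ⅒ (v(W) = 1/10 = ⅒)
X = 8
r(E) = 8 + E/10 (r(E) = 8 + E*(⅒) = 8 + E/10)
r(7)*(28 - 51) - ((-10184 - 1*(-116)) - 1*276) = (8 + (⅒)*7)*(28 - 51) - ((-10184 - 1*(-116)) - 1*276) = (8 + 7/10)*(-23) - ((-10184 + 116) - 276) = (87/10)*(-23) - (-10068 - 276) = -2001/10 - 1*(-10344) = -2001/10 + 10344 = 101439/10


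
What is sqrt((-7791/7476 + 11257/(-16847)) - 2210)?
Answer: I*sqrt(19889020789771967)/2998766 ≈ 47.029*I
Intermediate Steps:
sqrt((-7791/7476 + 11257/(-16847)) - 2210) = sqrt((-7791*1/7476 + 11257*(-1/16847)) - 2210) = sqrt((-371/356 - 11257/16847) - 2210) = sqrt(-10257729/5997532 - 2210) = sqrt(-13264803449/5997532) = I*sqrt(19889020789771967)/2998766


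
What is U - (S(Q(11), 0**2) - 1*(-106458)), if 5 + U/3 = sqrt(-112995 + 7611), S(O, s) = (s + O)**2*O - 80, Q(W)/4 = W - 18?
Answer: -84441 + 6*I*sqrt(26346) ≈ -84441.0 + 973.89*I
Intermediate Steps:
Q(W) = -72 + 4*W (Q(W) = 4*(W - 18) = 4*(-18 + W) = -72 + 4*W)
S(O, s) = -80 + O*(O + s)**2 (S(O, s) = (O + s)**2*O - 80 = O*(O + s)**2 - 80 = -80 + O*(O + s)**2)
U = -15 + 6*I*sqrt(26346) (U = -15 + 3*sqrt(-112995 + 7611) = -15 + 3*sqrt(-105384) = -15 + 3*(2*I*sqrt(26346)) = -15 + 6*I*sqrt(26346) ≈ -15.0 + 973.89*I)
U - (S(Q(11), 0**2) - 1*(-106458)) = (-15 + 6*I*sqrt(26346)) - ((-80 + (-72 + 4*11)*((-72 + 4*11) + 0**2)**2) - 1*(-106458)) = (-15 + 6*I*sqrt(26346)) - ((-80 + (-72 + 44)*((-72 + 44) + 0)**2) + 106458) = (-15 + 6*I*sqrt(26346)) - ((-80 - 28*(-28 + 0)**2) + 106458) = (-15 + 6*I*sqrt(26346)) - ((-80 - 28*(-28)**2) + 106458) = (-15 + 6*I*sqrt(26346)) - ((-80 - 28*784) + 106458) = (-15 + 6*I*sqrt(26346)) - ((-80 - 21952) + 106458) = (-15 + 6*I*sqrt(26346)) - (-22032 + 106458) = (-15 + 6*I*sqrt(26346)) - 1*84426 = (-15 + 6*I*sqrt(26346)) - 84426 = -84441 + 6*I*sqrt(26346)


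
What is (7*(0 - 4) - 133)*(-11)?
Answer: 1771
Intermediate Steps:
(7*(0 - 4) - 133)*(-11) = (7*(-4) - 133)*(-11) = (-28 - 133)*(-11) = -161*(-11) = 1771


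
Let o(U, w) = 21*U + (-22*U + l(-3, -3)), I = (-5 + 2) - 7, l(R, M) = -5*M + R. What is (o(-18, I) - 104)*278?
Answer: -20572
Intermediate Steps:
l(R, M) = R - 5*M
I = -10 (I = -3 - 7 = -10)
o(U, w) = 12 - U (o(U, w) = 21*U + (-22*U + (-3 - 5*(-3))) = 21*U + (-22*U + (-3 + 15)) = 21*U + (-22*U + 12) = 21*U + (12 - 22*U) = 12 - U)
(o(-18, I) - 104)*278 = ((12 - 1*(-18)) - 104)*278 = ((12 + 18) - 104)*278 = (30 - 104)*278 = -74*278 = -20572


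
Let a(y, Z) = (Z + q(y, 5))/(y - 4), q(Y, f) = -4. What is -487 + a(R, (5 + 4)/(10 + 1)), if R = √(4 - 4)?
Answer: -21393/44 ≈ -486.20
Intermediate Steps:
R = 0 (R = √0 = 0)
a(y, Z) = (-4 + Z)/(-4 + y) (a(y, Z) = (Z - 4)/(y - 4) = (-4 + Z)/(-4 + y))
-487 + a(R, (5 + 4)/(10 + 1)) = -487 + (-4 + (5 + 4)/(10 + 1))/(-4 + 0) = -487 + (-4 + 9/11)/(-4) = -487 - (-4 + 9*(1/11))/4 = -487 - (-4 + 9/11)/4 = -487 - ¼*(-35/11) = -487 + 35/44 = -21393/44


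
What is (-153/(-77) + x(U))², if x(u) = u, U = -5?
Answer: 53824/5929 ≈ 9.0781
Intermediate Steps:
(-153/(-77) + x(U))² = (-153/(-77) - 5)² = (-153*(-1/77) - 5)² = (153/77 - 5)² = (-232/77)² = 53824/5929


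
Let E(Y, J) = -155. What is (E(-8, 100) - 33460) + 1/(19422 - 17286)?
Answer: -71801639/2136 ≈ -33615.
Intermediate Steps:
(E(-8, 100) - 33460) + 1/(19422 - 17286) = (-155 - 33460) + 1/(19422 - 17286) = -33615 + 1/2136 = -71801639/2136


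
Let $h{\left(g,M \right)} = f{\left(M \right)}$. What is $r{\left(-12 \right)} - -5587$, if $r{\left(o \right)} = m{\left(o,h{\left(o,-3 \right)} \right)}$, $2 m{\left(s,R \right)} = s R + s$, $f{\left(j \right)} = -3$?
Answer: $5599$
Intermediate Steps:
$h{\left(g,M \right)} = -3$
$m{\left(s,R \right)} = \frac{s}{2} + \frac{R s}{2}$ ($m{\left(s,R \right)} = \frac{s R + s}{2} = \frac{R s + s}{2} = \frac{s + R s}{2} = \frac{s}{2} + \frac{R s}{2}$)
$r{\left(o \right)} = - o$ ($r{\left(o \right)} = \frac{o \left(1 - 3\right)}{2} = \frac{1}{2} o \left(-2\right) = - o$)
$r{\left(-12 \right)} - -5587 = \left(-1\right) \left(-12\right) - -5587 = 12 + 5587 = 5599$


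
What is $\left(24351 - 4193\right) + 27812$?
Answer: $47970$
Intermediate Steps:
$\left(24351 - 4193\right) + 27812 = 20158 + 27812 = 47970$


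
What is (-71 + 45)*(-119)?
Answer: 3094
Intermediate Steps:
(-71 + 45)*(-119) = -26*(-119) = 3094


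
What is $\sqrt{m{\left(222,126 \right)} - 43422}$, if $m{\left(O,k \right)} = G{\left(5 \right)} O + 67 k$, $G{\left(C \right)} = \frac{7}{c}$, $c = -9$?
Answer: $\frac{i \sqrt{316374}}{3} \approx 187.49 i$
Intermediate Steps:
$G{\left(C \right)} = - \frac{7}{9}$ ($G{\left(C \right)} = \frac{7}{-9} = 7 \left(- \frac{1}{9}\right) = - \frac{7}{9}$)
$m{\left(O,k \right)} = 67 k - \frac{7 O}{9}$ ($m{\left(O,k \right)} = - \frac{7 O}{9} + 67 k = 67 k - \frac{7 O}{9}$)
$\sqrt{m{\left(222,126 \right)} - 43422} = \sqrt{\left(67 \cdot 126 - \frac{518}{3}\right) - 43422} = \sqrt{\left(8442 - \frac{518}{3}\right) - 43422} = \sqrt{\frac{24808}{3} - 43422} = \sqrt{- \frac{105458}{3}} = \frac{i \sqrt{316374}}{3}$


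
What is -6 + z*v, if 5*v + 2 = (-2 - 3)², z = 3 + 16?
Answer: 407/5 ≈ 81.400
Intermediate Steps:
z = 19
v = 23/5 (v = -⅖ + (-2 - 3)²/5 = -⅖ + (⅕)*(-5)² = -⅖ + (⅕)*25 = -⅖ + 5 = 23/5 ≈ 4.6000)
-6 + z*v = -6 + 19*(23/5) = -6 + 437/5 = 407/5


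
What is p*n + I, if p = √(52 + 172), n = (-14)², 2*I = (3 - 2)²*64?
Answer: 32 + 784*√14 ≈ 2965.5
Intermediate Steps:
I = 32 (I = ((3 - 2)²*64)/2 = (1²*64)/2 = (1*64)/2 = (½)*64 = 32)
n = 196
p = 4*√14 (p = √224 = 4*√14 ≈ 14.967)
p*n + I = (4*√14)*196 + 32 = 784*√14 + 32 = 32 + 784*√14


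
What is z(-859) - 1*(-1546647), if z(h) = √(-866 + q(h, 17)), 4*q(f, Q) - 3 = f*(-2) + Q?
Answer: 1546647 + I*√1726/2 ≈ 1.5466e+6 + 20.773*I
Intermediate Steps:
q(f, Q) = ¾ - f/2 + Q/4 (q(f, Q) = ¾ + (f*(-2) + Q)/4 = ¾ + (-2*f + Q)/4 = ¾ + (Q - 2*f)/4 = ¾ + (-f/2 + Q/4) = ¾ - f/2 + Q/4)
z(h) = √(-861 - h/2) (z(h) = √(-866 + (¾ - h/2 + (¼)*17)) = √(-866 + (¾ - h/2 + 17/4)) = √(-866 + (5 - h/2)) = √(-861 - h/2))
z(-859) - 1*(-1546647) = √(-3444 - 2*(-859))/2 - 1*(-1546647) = √(-3444 + 1718)/2 + 1546647 = √(-1726)/2 + 1546647 = (I*√1726)/2 + 1546647 = I*√1726/2 + 1546647 = 1546647 + I*√1726/2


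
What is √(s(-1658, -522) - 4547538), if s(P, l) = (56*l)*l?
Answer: 3*√1190174 ≈ 3272.9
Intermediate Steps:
s(P, l) = 56*l²
√(s(-1658, -522) - 4547538) = √(56*(-522)² - 4547538) = √(56*272484 - 4547538) = √(15259104 - 4547538) = √10711566 = 3*√1190174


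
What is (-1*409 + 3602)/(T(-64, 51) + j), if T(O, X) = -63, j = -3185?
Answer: -3193/3248 ≈ -0.98307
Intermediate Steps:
(-1*409 + 3602)/(T(-64, 51) + j) = (-1*409 + 3602)/(-63 - 3185) = (-409 + 3602)/(-3248) = 3193*(-1/3248) = -3193/3248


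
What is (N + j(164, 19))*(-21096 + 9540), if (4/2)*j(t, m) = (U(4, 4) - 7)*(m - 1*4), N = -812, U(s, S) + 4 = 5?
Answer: 9903492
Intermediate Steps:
U(s, S) = 1 (U(s, S) = -4 + 5 = 1)
j(t, m) = 12 - 3*m (j(t, m) = ((1 - 7)*(m - 1*4))/2 = (-6*(m - 4))/2 = (-6*(-4 + m))/2 = (24 - 6*m)/2 = 12 - 3*m)
(N + j(164, 19))*(-21096 + 9540) = (-812 + (12 - 3*19))*(-21096 + 9540) = (-812 + (12 - 57))*(-11556) = (-812 - 45)*(-11556) = -857*(-11556) = 9903492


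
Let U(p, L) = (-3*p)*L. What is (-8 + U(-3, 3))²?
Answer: 361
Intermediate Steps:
U(p, L) = -3*L*p
(-8 + U(-3, 3))² = (-8 - 3*3*(-3))² = (-8 + 27)² = 19² = 361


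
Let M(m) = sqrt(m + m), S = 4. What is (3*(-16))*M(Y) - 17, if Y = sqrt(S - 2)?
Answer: -17 - 48*2**(3/4) ≈ -97.726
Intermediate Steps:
Y = sqrt(2) (Y = sqrt(4 - 2) = sqrt(2) ≈ 1.4142)
M(m) = sqrt(2)*sqrt(m) (M(m) = sqrt(2*m) = sqrt(2)*sqrt(m))
(3*(-16))*M(Y) - 17 = (3*(-16))*(sqrt(2)*sqrt(sqrt(2))) - 17 = -48*sqrt(2)*2**(1/4) - 17 = -48*2**(3/4) - 17 = -17 - 48*2**(3/4)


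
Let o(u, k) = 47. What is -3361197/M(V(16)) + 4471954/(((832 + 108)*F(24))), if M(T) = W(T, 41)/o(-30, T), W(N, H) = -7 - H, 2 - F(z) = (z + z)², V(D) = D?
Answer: 14243393861297/4327760 ≈ 3.2912e+6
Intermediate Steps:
F(z) = 2 - 4*z² (F(z) = 2 - (z + z)² = 2 - (2*z)² = 2 - 4*z²)
M(T) = -48/47 (M(T) = (-7 - 1*41)/47 = (-7 - 41)*(1/47) = -48*1/47 = -48/47)
-3361197/M(V(16)) + 4471954/(((832 + 108)*F(24))) = -3361197/(-48/47) + 4471954/(((832 + 108)*(2 - 4*24²))) = -3361197*(-47/48) + 4471954/((940*(2 - 4*576))) = 52658753/16 + 4471954/((940*(2 - 2304))) = 52658753/16 + 4471954/((940*(-2302))) = 52658753/16 + 4471954/(-2163880) = 52658753/16 + 4471954*(-1/2163880) = 52658753/16 - 2235977/1081940 = 14243393861297/4327760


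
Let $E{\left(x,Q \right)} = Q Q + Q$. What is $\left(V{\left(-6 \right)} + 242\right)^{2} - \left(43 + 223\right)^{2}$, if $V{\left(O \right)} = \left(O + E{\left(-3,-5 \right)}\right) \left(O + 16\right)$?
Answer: $75168$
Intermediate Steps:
$E{\left(x,Q \right)} = Q + Q^{2}$ ($E{\left(x,Q \right)} = Q^{2} + Q = Q + Q^{2}$)
$V{\left(O \right)} = \left(16 + O\right) \left(20 + O\right)$ ($V{\left(O \right)} = \left(O - 5 \left(1 - 5\right)\right) \left(O + 16\right) = \left(O - -20\right) \left(16 + O\right) = \left(O + 20\right) \left(16 + O\right) = \left(20 + O\right) \left(16 + O\right) = \left(16 + O\right) \left(20 + O\right)$)
$\left(V{\left(-6 \right)} + 242\right)^{2} - \left(43 + 223\right)^{2} = \left(\left(320 + \left(-6\right)^{2} + 36 \left(-6\right)\right) + 242\right)^{2} - \left(43 + 223\right)^{2} = \left(\left(320 + 36 - 216\right) + 242\right)^{2} - 266^{2} = \left(140 + 242\right)^{2} - 70756 = 382^{2} - 70756 = 145924 - 70756 = 75168$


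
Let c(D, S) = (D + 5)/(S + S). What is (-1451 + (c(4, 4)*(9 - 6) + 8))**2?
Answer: 132641289/64 ≈ 2.0725e+6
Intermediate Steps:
c(D, S) = (5 + D)/(2*S) (c(D, S) = (5 + D)/((2*S)) = (5 + D)*(1/(2*S)) = (5 + D)/(2*S))
(-1451 + (c(4, 4)*(9 - 6) + 8))**2 = (-1451 + (((1/2)*(5 + 4)/4)*(9 - 6) + 8))**2 = (-1451 + (((1/2)*(1/4)*9)*3 + 8))**2 = (-1451 + ((9/8)*3 + 8))**2 = (-1451 + (27/8 + 8))**2 = (-1451 + 91/8)**2 = (-11517/8)**2 = 132641289/64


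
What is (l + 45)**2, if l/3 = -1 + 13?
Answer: 6561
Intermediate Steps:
l = 36 (l = 3*(-1 + 13) = 3*12 = 36)
(l + 45)**2 = (36 + 45)**2 = 81**2 = 6561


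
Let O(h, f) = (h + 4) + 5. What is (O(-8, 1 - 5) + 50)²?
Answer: 2601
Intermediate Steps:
O(h, f) = 9 + h (O(h, f) = (4 + h) + 5 = 9 + h)
(O(-8, 1 - 5) + 50)² = ((9 - 8) + 50)² = (1 + 50)² = 51² = 2601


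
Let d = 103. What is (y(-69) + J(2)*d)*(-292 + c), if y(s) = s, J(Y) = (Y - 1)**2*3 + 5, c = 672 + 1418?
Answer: 1357490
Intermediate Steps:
c = 2090
J(Y) = 5 + 3*(-1 + Y)**2 (J(Y) = (-1 + Y)**2*3 + 5 = 3*(-1 + Y)**2 + 5 = 5 + 3*(-1 + Y)**2)
(y(-69) + J(2)*d)*(-292 + c) = (-69 + (5 + 3*(-1 + 2)**2)*103)*(-292 + 2090) = (-69 + (5 + 3*1**2)*103)*1798 = (-69 + (5 + 3*1)*103)*1798 = (-69 + (5 + 3)*103)*1798 = (-69 + 8*103)*1798 = (-69 + 824)*1798 = 755*1798 = 1357490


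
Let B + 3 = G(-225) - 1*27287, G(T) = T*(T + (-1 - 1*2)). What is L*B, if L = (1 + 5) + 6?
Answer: 288120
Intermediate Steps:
G(T) = T*(-3 + T) (G(T) = T*(T + (-1 - 2)) = T*(T - 3) = T*(-3 + T))
L = 12 (L = 6 + 6 = 12)
B = 24010 (B = -3 + (-225*(-3 - 225) - 1*27287) = -3 + (-225*(-228) - 27287) = -3 + (51300 - 27287) = -3 + 24013 = 24010)
L*B = 12*24010 = 288120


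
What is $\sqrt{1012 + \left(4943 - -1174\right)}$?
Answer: $\sqrt{7129} \approx 84.433$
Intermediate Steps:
$\sqrt{1012 + \left(4943 - -1174\right)} = \sqrt{1012 + \left(4943 + 1174\right)} = \sqrt{1012 + 6117} = \sqrt{7129}$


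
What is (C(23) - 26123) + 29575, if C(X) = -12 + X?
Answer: 3463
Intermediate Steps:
(C(23) - 26123) + 29575 = ((-12 + 23) - 26123) + 29575 = (11 - 26123) + 29575 = -26112 + 29575 = 3463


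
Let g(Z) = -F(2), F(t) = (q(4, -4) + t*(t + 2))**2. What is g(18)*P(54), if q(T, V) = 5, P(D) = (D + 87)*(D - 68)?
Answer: 333606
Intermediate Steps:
P(D) = (-68 + D)*(87 + D) (P(D) = (87 + D)*(-68 + D) = (-68 + D)*(87 + D))
F(t) = (5 + t*(2 + t))**2 (F(t) = (5 + t*(t + 2))**2 = (5 + t*(2 + t))**2)
g(Z) = -169 (g(Z) = -(5 + 2**2 + 2*2)**2 = -(5 + 4 + 4)**2 = -1*13**2 = -1*169 = -169)
g(18)*P(54) = -169*(-5916 + 54**2 + 19*54) = -169*(-5916 + 2916 + 1026) = -169*(-1974) = 333606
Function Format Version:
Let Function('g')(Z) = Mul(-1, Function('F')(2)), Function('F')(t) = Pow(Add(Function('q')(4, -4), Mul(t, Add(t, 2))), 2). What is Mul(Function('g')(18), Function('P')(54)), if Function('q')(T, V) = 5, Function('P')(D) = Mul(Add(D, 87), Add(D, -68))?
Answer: 333606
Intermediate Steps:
Function('P')(D) = Mul(Add(-68, D), Add(87, D)) (Function('P')(D) = Mul(Add(87, D), Add(-68, D)) = Mul(Add(-68, D), Add(87, D)))
Function('F')(t) = Pow(Add(5, Mul(t, Add(2, t))), 2) (Function('F')(t) = Pow(Add(5, Mul(t, Add(t, 2))), 2) = Pow(Add(5, Mul(t, Add(2, t))), 2))
Function('g')(Z) = -169 (Function('g')(Z) = Mul(-1, Pow(Add(5, Pow(2, 2), Mul(2, 2)), 2)) = Mul(-1, Pow(Add(5, 4, 4), 2)) = Mul(-1, Pow(13, 2)) = Mul(-1, 169) = -169)
Mul(Function('g')(18), Function('P')(54)) = Mul(-169, Add(-5916, Pow(54, 2), Mul(19, 54))) = Mul(-169, Add(-5916, 2916, 1026)) = Mul(-169, -1974) = 333606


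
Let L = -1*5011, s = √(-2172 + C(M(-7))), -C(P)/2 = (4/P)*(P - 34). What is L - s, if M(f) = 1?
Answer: -5011 - 6*I*√53 ≈ -5011.0 - 43.681*I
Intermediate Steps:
C(P) = -8*(-34 + P)/P (C(P) = -2*4/P*(P - 34) = -2*4/P*(-34 + P) = -8*(-34 + P)/P)
s = 6*I*√53 (s = √(-2172 + (-8 + 272/1)) = √(-2172 + (-8 + 272*1)) = √(-2172 + (-8 + 272)) = √(-2172 + 264) = √(-1908) = 6*I*√53 ≈ 43.681*I)
L = -5011
L - s = -5011 - 6*I*√53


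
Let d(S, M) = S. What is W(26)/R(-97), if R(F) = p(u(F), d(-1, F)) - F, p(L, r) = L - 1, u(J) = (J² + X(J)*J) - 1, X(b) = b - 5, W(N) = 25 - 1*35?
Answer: -5/9699 ≈ -0.00051552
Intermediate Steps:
W(N) = -10 (W(N) = 25 - 35 = -10)
X(b) = -5 + b
u(J) = -1 + J² + J*(-5 + J) (u(J) = (J² + (-5 + J)*J) - 1 = (J² + J*(-5 + J)) - 1 = -1 + J² + J*(-5 + J))
p(L, r) = -1 + L
R(F) = -2 + F² - F + F*(-5 + F) (R(F) = (-1 + (-1 + F² + F*(-5 + F))) - F = (-2 + F² + F*(-5 + F)) - F = -2 + F² - F + F*(-5 + F))
W(26)/R(-97) = -10/(-2 - 6*(-97) + 2*(-97)²) = -10/(-2 + 582 + 2*9409) = -10/(-2 + 582 + 18818) = -10/19398 = -10*1/19398 = -5/9699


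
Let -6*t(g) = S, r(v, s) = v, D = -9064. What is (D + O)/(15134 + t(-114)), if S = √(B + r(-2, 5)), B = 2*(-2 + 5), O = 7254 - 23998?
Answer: -77424/45401 ≈ -1.7053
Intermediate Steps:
O = -16744
B = 6 (B = 2*3 = 6)
S = 2 (S = √(6 - 2) = √4 = 2)
t(g) = -⅓ (t(g) = -⅙*2 = -⅓)
(D + O)/(15134 + t(-114)) = (-9064 - 16744)/(15134 - ⅓) = -25808/45401/3 = -25808*3/45401 = -77424/45401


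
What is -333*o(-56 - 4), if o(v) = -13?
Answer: 4329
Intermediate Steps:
-333*o(-56 - 4) = -333*(-13) = 4329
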